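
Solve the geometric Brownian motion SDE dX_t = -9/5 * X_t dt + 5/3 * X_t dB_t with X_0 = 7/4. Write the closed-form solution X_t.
X_t = 7/4 * exp((-287/90) * t + (5/3) * B_t)

For GBM dX = mu X dt + sigma X dB with X_0 = x_0, apply Itô to Y = log X: dY = (mu - sigma^2/2) dt + sigma dB, so Y_t = log(x_0) + (mu - sigma^2/2) t + sigma B_t and hence X_t = x_0 * exp((mu - sigma^2/2) t + sigma B_t).
With mu = -9/5, sigma = 5/3, x_0 = 7/4, this gives:
  X_t = 7/4 * exp((-287/90) * t + (5/3) * B_t).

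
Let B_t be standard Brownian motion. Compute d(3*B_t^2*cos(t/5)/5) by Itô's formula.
d(3*B_t^2*cos(t/5)/5) = (-3*B_t^2*sin(t/5)/25 + 3*cos(t/5)/5) dt + (6*B_t*cos(t/5)/5) dB_t

Itô's formula for f(t, x): d f(t, B_t) = (f_t + (1/2) f_xx) dt + f_x dB_t. Compute partials of f(t, x) = 3*x^2*cos(t/5)/5:
  f_t(t,x)  = -3*x^2*sin(t/5)/25
  f_x(t,x)  = 6*x*cos(t/5)/5
  f_xx(t,x) = 6*cos(t/5)/5
Assemble drift = f_t + (1/2) f_xx = -3*x^2*sin(t/5)/25 + 3*cos(t/5)/5 and diffusion = f_x = 6*x*cos(t/5)/5. Substituting x = B_t:
  d(3*B_t^2*cos(t/5)/5) = (-3*B_t^2*sin(t/5)/25 + 3*cos(t/5)/5) dt + (6*B_t*cos(t/5)/5) dB_t.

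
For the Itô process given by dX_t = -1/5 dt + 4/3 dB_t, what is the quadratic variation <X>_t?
<X>_t = 16*t/9

For an Itô process dX_t = a(t) dt + b(t) dB_t, the quadratic variation is <X>_t = int_0^t b(s)^2 ds (the drift term does not contribute). Here b(s) = 4/3, so
  b(s)^2 = 16/9.
Integrating from 0 to t:
  <X>_t = int_0^t (16/9) ds = 16*t/9.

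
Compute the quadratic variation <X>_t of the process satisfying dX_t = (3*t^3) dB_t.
<X>_t = 9*t^7/7

For an Itô process dX_t = a(t) dt + b(t) dB_t, the quadratic variation is <X>_t = int_0^t b(s)^2 ds (the drift term does not contribute). Here b(s) = 3*s^3, so
  b(s)^2 = 9*s^6.
Integrating from 0 to t:
  <X>_t = int_0^t (9*s^6) ds = 9*t^7/7.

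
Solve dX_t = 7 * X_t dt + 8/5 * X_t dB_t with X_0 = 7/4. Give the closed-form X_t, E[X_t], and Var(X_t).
X_t = 7/4 * exp((143/25) t + (8/5) B_t); E[X_t] = 7*exp(7*t)/4; Var(X_t) = 49*(exp(64*t/25) - 1)*exp(14*t)/16

For GBM dX = mu X dt + sigma X dB with X_0 = x_0, apply Itô to Y = log X: dY = (mu - sigma^2/2) dt + sigma dB, so Y_t = log(x_0) + (mu - sigma^2/2) t + sigma B_t and hence X_t = x_0 * exp((mu - sigma^2/2) t + sigma B_t).
With mu = 7, sigma = 8/5, x_0 = 7/4, this gives:
  X_t = 7/4 * exp((143/25) * t + (8/5) * B_t).
Since sigma*B_t ~ Normal(0, sigma^2 t), E[exp(sigma*B_t)] = exp(sigma^2 t / 2); so E[X_t] = x_0 * exp((mu - sigma^2/2) t) * exp(sigma^2 t / 2) = x_0 * exp(mu t) = 7*exp(7*t)/4.
Var(X_t) = E[X_t^2] - (E[X_t])^2 = x_0^2 * exp(2 mu t) * (exp(sigma^2 t) - 1) = 49*(exp(64*t/25) - 1)*exp(14*t)/16.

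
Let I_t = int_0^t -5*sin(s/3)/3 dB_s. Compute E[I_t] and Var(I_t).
E[I_t] = 0; Var(I_t) = 25*t/18 - 25*sin(2*t/3)/12

The Itô integral of a deterministic integrand f(s) has mean 0 because each increment f(s) * (B_{s+ds} - B_s) has mean 0. By the Itô isometry:
  Var( int_0^t f(s) dB_s ) = E[ (int_0^t f(s) dB_s)^2 ] = int_0^t f(s)^2 ds.
Here f(s) = -5*sin(s/3)/3, so f(s)^2 = 25*sin(s/3)^2/9. Integrate:
  int_0^t (25*sin(s/3)^2/9) ds = 25*t/18 - 25*sin(2*t/3)/12.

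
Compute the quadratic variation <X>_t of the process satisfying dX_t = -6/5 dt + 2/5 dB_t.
<X>_t = 4*t/25

For an Itô process dX_t = a(t) dt + b(t) dB_t, the quadratic variation is <X>_t = int_0^t b(s)^2 ds (the drift term does not contribute). Here b(s) = 2/5, so
  b(s)^2 = 4/25.
Integrating from 0 to t:
  <X>_t = int_0^t (4/25) ds = 4*t/25.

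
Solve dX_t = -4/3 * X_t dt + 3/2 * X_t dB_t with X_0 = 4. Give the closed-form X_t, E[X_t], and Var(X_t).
X_t = 4 * exp((-59/24) t + (3/2) B_t); E[X_t] = 4*exp(-4*t/3); Var(X_t) = (16*exp(9*t/4) - 16)*exp(-8*t/3)

For GBM dX = mu X dt + sigma X dB with X_0 = x_0, apply Itô to Y = log X: dY = (mu - sigma^2/2) dt + sigma dB, so Y_t = log(x_0) + (mu - sigma^2/2) t + sigma B_t and hence X_t = x_0 * exp((mu - sigma^2/2) t + sigma B_t).
With mu = -4/3, sigma = 3/2, x_0 = 4, this gives:
  X_t = 4 * exp((-59/24) * t + (3/2) * B_t).
Since sigma*B_t ~ Normal(0, sigma^2 t), E[exp(sigma*B_t)] = exp(sigma^2 t / 2); so E[X_t] = x_0 * exp((mu - sigma^2/2) t) * exp(sigma^2 t / 2) = x_0 * exp(mu t) = 4*exp(-4*t/3).
Var(X_t) = E[X_t^2] - (E[X_t])^2 = x_0^2 * exp(2 mu t) * (exp(sigma^2 t) - 1) = (16*exp(9*t/4) - 16)*exp(-8*t/3).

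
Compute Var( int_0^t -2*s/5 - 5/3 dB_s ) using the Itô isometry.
Var = t*(12*t^2 + 150*t + 625)/225

The Itô integral of a deterministic integrand f(s) has mean 0 because each increment f(s) * (B_{s+ds} - B_s) has mean 0. By the Itô isometry:
  Var( int_0^t f(s) dB_s ) = E[ (int_0^t f(s) dB_s)^2 ] = int_0^t f(s)^2 ds.
Here f(s) = -2*s/5 - 5/3, so f(s)^2 = (6*s + 25)^2/225. Integrate:
  int_0^t ((6*s + 25)^2/225) ds = t*(12*t^2 + 150*t + 625)/225.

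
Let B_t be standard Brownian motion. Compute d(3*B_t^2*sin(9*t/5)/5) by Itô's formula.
d(3*B_t^2*sin(9*t/5)/5) = (27*B_t^2*cos(9*t/5)/25 + 3*sin(9*t/5)/5) dt + (6*B_t*sin(9*t/5)/5) dB_t

Itô's formula for f(t, x): d f(t, B_t) = (f_t + (1/2) f_xx) dt + f_x dB_t. Compute partials of f(t, x) = 3*x^2*sin(9*t/5)/5:
  f_t(t,x)  = 27*x^2*cos(9*t/5)/25
  f_x(t,x)  = 6*x*sin(9*t/5)/5
  f_xx(t,x) = 6*sin(9*t/5)/5
Assemble drift = f_t + (1/2) f_xx = 27*x^2*cos(9*t/5)/25 + 3*sin(9*t/5)/5 and diffusion = f_x = 6*x*sin(9*t/5)/5. Substituting x = B_t:
  d(3*B_t^2*sin(9*t/5)/5) = (27*B_t^2*cos(9*t/5)/25 + 3*sin(9*t/5)/5) dt + (6*B_t*sin(9*t/5)/5) dB_t.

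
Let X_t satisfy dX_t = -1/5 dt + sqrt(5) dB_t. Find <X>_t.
<X>_t = 5*t

For an Itô process dX_t = a(t) dt + b(t) dB_t, the quadratic variation is <X>_t = int_0^t b(s)^2 ds (the drift term does not contribute). Here b(s) = sqrt(5), so
  b(s)^2 = 5.
Integrating from 0 to t:
  <X>_t = int_0^t (5) ds = 5*t.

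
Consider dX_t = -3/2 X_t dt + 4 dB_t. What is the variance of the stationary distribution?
lim Var(X_t) = 16/3

The OU SDE dX = -theta X dt + sigma dB admits the integrating factor exp(theta t): d(exp(theta t) X_t) = sigma exp(theta t) dB_t. Integrating from 0 to t gives X_t = x_0 * exp(-theta t) + sigma * int_0^t exp(-theta (t-s)) dB_s for any initial x_0. The Itô integral has variance (by the Itô isometry) sigma^2 * int_0^t exp(-2 theta (t - s)) ds = sigma^2 * (1 - exp(-2 theta t)) / (2 theta), independent of x_0.
With theta = 3/2, sigma = 4:
  Var(X_t) = (4)^2 * (1 - exp(-2*3/2 t)) / (2 * 3/2) = 16/3 - 16*exp(-3*t)/3.
As t -> infinity, exp(-2*3/2 t) -> 0, so the stationary variance is sigma^2 / (2 theta) = 16/3.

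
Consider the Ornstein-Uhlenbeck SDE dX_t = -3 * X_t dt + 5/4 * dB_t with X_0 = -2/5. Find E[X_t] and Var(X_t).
E[X_t] = -2*exp(-3*t)/5; Var(X_t) = 25/96 - 25*exp(-6*t)/96

The OU SDE dX = -theta X dt + sigma dB admits the integrating factor exp(theta t): d(exp(theta t) X_t) = sigma exp(theta t) dB_t. Integrating from 0 to t:
  X_t = x_0 * exp(-theta t) + sigma * int_0^t exp(-theta (t-s)) dB_s.
The Itô integral has mean 0 and (by the Itô isometry) variance sigma^2 * int_0^t exp(-2 theta (t - s)) ds = sigma^2 * (1 - exp(-2 theta t)) / (2 theta).
With theta = 3, sigma = 5/4, x_0 = -2/5:
  E[X_t] = -2/5 * exp(-3 t) = -2*exp(-3*t)/5
  Var(X_t) = (5/4)^2 * (1 - exp(-2*3 t)) / (2 * 3) = 25/96 - 25*exp(-6*t)/96.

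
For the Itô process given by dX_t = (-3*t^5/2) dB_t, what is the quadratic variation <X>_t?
<X>_t = 9*t^11/44

For an Itô process dX_t = a(t) dt + b(t) dB_t, the quadratic variation is <X>_t = int_0^t b(s)^2 ds (the drift term does not contribute). Here b(s) = -3*s^5/2, so
  b(s)^2 = 9*s^10/4.
Integrating from 0 to t:
  <X>_t = int_0^t (9*s^10/4) ds = 9*t^11/44.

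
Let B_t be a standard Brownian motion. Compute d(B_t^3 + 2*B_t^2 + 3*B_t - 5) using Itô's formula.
d(B_t^3 + 2*B_t^2 + 3*B_t - 5) = (3*B_t + 2) dt + (3*B_t^2 + 4*B_t + 3) dB_t

Itô's formula for f(B_t) gives d f(B_t) = f'(B_t) dB_t + (1/2) f''(B_t) dt. Compute derivatives of f(x) = x^3 + 2*x^2 + 3*x - 5:
  f'(x)  = 3*x^2 + 4*x + 3
  f''(x) = 6*x + 4
Substitute x = B_t and multiply the f'' term by 1/2:
  drift     = (1/2) * (6*x + 4) evaluated at B_t = 3*B_t + 2
  diffusion = (3*x^2 + 4*x + 3) evaluated at B_t = 3*B_t^2 + 4*B_t + 3
Therefore d(B_t^3 + 2*B_t^2 + 3*B_t - 5) = (3*B_t + 2) dt + (3*B_t^2 + 4*B_t + 3) dB_t.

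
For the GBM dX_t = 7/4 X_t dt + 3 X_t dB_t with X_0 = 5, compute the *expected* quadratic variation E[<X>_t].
E[<X>_t] = 18*exp(25*t/2) - 18

<X>_t = int_0^t (3 * X_s)^2 ds. Taking expectation inside the integral: E[<X>_t] = 3^2 * int_0^t E[X_s^2] ds. For GBM, E[X_s^2] = x_0^2 * exp((2 mu + sigma^2) s). Integrating:
  E[<X>_t] = 3^2 * 5^2 * (exp((2*(7/4) + 3^2) t) - 1) / (2*(7/4) + 3^2)
           = 3^2 * 5^2 * (exp((25/2) t) - 1) / (25/2) = 18*exp(25*t/2) - 18.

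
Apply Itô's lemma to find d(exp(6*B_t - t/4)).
d(exp(6*B_t - t/4)) = (71*exp(6*B_t - t/4)/4) dt + (6*exp(6*B_t - t/4)) dB_t

Itô's formula for f(t, x): d f(t, B_t) = (f_t + (1/2) f_xx) dt + f_x dB_t. Compute partials of f(t, x) = exp(-t/4 + 6*x):
  f_t(t,x)  = -exp(-t/4 + 6*x)/4
  f_x(t,x)  = 6*exp(-t/4 + 6*x)
  f_xx(t,x) = 36*exp(-t/4 + 6*x)
Assemble drift = f_t + (1/2) f_xx = 71*exp(-t/4 + 6*x)/4 and diffusion = f_x = 6*exp(-t/4 + 6*x). Substituting x = B_t:
  d(exp(6*B_t - t/4)) = (71*exp(6*B_t - t/4)/4) dt + (6*exp(6*B_t - t/4)) dB_t.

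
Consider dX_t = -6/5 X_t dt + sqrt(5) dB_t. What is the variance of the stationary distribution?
lim Var(X_t) = 25/12

The OU SDE dX = -theta X dt + sigma dB admits the integrating factor exp(theta t): d(exp(theta t) X_t) = sigma exp(theta t) dB_t. Integrating from 0 to t gives X_t = x_0 * exp(-theta t) + sigma * int_0^t exp(-theta (t-s)) dB_s for any initial x_0. The Itô integral has variance (by the Itô isometry) sigma^2 * int_0^t exp(-2 theta (t - s)) ds = sigma^2 * (1 - exp(-2 theta t)) / (2 theta), independent of x_0.
With theta = 6/5, sigma = sqrt(5):
  Var(X_t) = (sqrt(5))^2 * (1 - exp(-2*6/5 t)) / (2 * 6/5) = 25/12 - 25*exp(-12*t/5)/12.
As t -> infinity, exp(-2*6/5 t) -> 0, so the stationary variance is sigma^2 / (2 theta) = 25/12.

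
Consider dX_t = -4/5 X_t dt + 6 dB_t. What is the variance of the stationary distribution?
lim Var(X_t) = 45/2

The OU SDE dX = -theta X dt + sigma dB admits the integrating factor exp(theta t): d(exp(theta t) X_t) = sigma exp(theta t) dB_t. Integrating from 0 to t gives X_t = x_0 * exp(-theta t) + sigma * int_0^t exp(-theta (t-s)) dB_s for any initial x_0. The Itô integral has variance (by the Itô isometry) sigma^2 * int_0^t exp(-2 theta (t - s)) ds = sigma^2 * (1 - exp(-2 theta t)) / (2 theta), independent of x_0.
With theta = 4/5, sigma = 6:
  Var(X_t) = (6)^2 * (1 - exp(-2*4/5 t)) / (2 * 4/5) = 45/2 - 45*exp(-8*t/5)/2.
As t -> infinity, exp(-2*4/5 t) -> 0, so the stationary variance is sigma^2 / (2 theta) = 45/2.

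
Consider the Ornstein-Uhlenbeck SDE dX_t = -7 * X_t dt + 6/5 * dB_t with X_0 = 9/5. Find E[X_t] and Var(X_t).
E[X_t] = 9*exp(-7*t)/5; Var(X_t) = 18/175 - 18*exp(-14*t)/175

The OU SDE dX = -theta X dt + sigma dB admits the integrating factor exp(theta t): d(exp(theta t) X_t) = sigma exp(theta t) dB_t. Integrating from 0 to t:
  X_t = x_0 * exp(-theta t) + sigma * int_0^t exp(-theta (t-s)) dB_s.
The Itô integral has mean 0 and (by the Itô isometry) variance sigma^2 * int_0^t exp(-2 theta (t - s)) ds = sigma^2 * (1 - exp(-2 theta t)) / (2 theta).
With theta = 7, sigma = 6/5, x_0 = 9/5:
  E[X_t] = 9/5 * exp(-7 t) = 9*exp(-7*t)/5
  Var(X_t) = (6/5)^2 * (1 - exp(-2*7 t)) / (2 * 7) = 18/175 - 18*exp(-14*t)/175.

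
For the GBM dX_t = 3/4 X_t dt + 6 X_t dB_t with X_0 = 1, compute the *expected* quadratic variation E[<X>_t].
E[<X>_t] = 24*exp(75*t/2)/25 - 24/25

<X>_t = int_0^t (6 * X_s)^2 ds. Taking expectation inside the integral: E[<X>_t] = 6^2 * int_0^t E[X_s^2] ds. For GBM, E[X_s^2] = x_0^2 * exp((2 mu + sigma^2) s). Integrating:
  E[<X>_t] = 6^2 * 1^2 * (exp((2*(3/4) + 6^2) t) - 1) / (2*(3/4) + 6^2)
           = 6^2 * 1^2 * (exp((75/2) t) - 1) / (75/2) = 24*exp(75*t/2)/25 - 24/25.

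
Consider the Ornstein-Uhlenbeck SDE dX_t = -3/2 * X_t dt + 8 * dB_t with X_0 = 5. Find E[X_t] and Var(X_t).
E[X_t] = 5*exp(-3*t/2); Var(X_t) = 64/3 - 64*exp(-3*t)/3

The OU SDE dX = -theta X dt + sigma dB admits the integrating factor exp(theta t): d(exp(theta t) X_t) = sigma exp(theta t) dB_t. Integrating from 0 to t:
  X_t = x_0 * exp(-theta t) + sigma * int_0^t exp(-theta (t-s)) dB_s.
The Itô integral has mean 0 and (by the Itô isometry) variance sigma^2 * int_0^t exp(-2 theta (t - s)) ds = sigma^2 * (1 - exp(-2 theta t)) / (2 theta).
With theta = 3/2, sigma = 8, x_0 = 5:
  E[X_t] = 5 * exp(-3/2 t) = 5*exp(-3*t/2)
  Var(X_t) = (8)^2 * (1 - exp(-2*3/2 t)) / (2 * 3/2) = 64/3 - 64*exp(-3*t)/3.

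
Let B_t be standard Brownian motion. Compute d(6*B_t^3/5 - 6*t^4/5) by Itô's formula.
d(6*B_t^3/5 - 6*t^4/5) = (18*B_t/5 - 24*t^3/5) dt + (18*B_t^2/5) dB_t

Itô's formula for f(t, x): d f(t, B_t) = (f_t + (1/2) f_xx) dt + f_x dB_t. Compute partials of f(t, x) = -6*t^4/5 + 6*x^3/5:
  f_t(t,x)  = -24*t^3/5
  f_x(t,x)  = 18*x^2/5
  f_xx(t,x) = 36*x/5
Assemble drift = f_t + (1/2) f_xx = -24*t^3/5 + 18*x/5 and diffusion = f_x = 18*x^2/5. Substituting x = B_t:
  d(6*B_t^3/5 - 6*t^4/5) = (18*B_t/5 - 24*t^3/5) dt + (18*B_t^2/5) dB_t.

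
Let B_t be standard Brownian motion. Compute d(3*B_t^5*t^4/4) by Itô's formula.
d(3*B_t^5*t^4/4) = (B_t^3*t^3*(3*B_t^2 + 15*t/2)) dt + (15*B_t^4*t^4/4) dB_t

Itô's formula for f(t, x): d f(t, B_t) = (f_t + (1/2) f_xx) dt + f_x dB_t. Compute partials of f(t, x) = 3*t^4*x^5/4:
  f_t(t,x)  = 3*t^3*x^5
  f_x(t,x)  = 15*t^4*x^4/4
  f_xx(t,x) = 15*t^4*x^3
Assemble drift = f_t + (1/2) f_xx = t^3*x^3*(15*t/2 + 3*x^2) and diffusion = f_x = 15*t^4*x^4/4. Substituting x = B_t:
  d(3*B_t^5*t^4/4) = (B_t^3*t^3*(3*B_t^2 + 15*t/2)) dt + (15*B_t^4*t^4/4) dB_t.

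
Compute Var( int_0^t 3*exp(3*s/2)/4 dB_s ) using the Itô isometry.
Var = 3*exp(3*t)/16 - 3/16

The Itô integral of a deterministic integrand f(s) has mean 0 because each increment f(s) * (B_{s+ds} - B_s) has mean 0. By the Itô isometry:
  Var( int_0^t f(s) dB_s ) = E[ (int_0^t f(s) dB_s)^2 ] = int_0^t f(s)^2 ds.
Here f(s) = 3*exp(3*s/2)/4, so f(s)^2 = 9*exp(3*s)/16. Integrate:
  int_0^t (9*exp(3*s)/16) ds = 3*exp(3*t)/16 - 3/16.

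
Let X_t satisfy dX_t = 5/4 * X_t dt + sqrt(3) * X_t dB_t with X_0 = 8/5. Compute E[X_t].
E[X_t] = 8*exp(5*t/4)/5

For GBM dX = mu X dt + sigma X dB with X_0 = x_0, apply Itô to Y = log X: dY = (mu - sigma^2/2) dt + sigma dB, so Y_t = log(x_0) + (mu - sigma^2/2) t + sigma B_t and hence X_t = x_0 * exp((mu - sigma^2/2) t + sigma B_t).
With mu = 5/4, sigma = sqrt(3), x_0 = 8/5, this gives:
  X_t = 8/5 * exp((-1/4) * t + (sqrt(3)) * B_t).
Since sigma*B_t ~ Normal(0, sigma^2 t), E[exp(sigma*B_t)] = exp(sigma^2 t / 2); so E[X_t] = x_0 * exp((mu - sigma^2/2) t) * exp(sigma^2 t / 2) = x_0 * exp(mu t) = 8*exp(5*t/4)/5.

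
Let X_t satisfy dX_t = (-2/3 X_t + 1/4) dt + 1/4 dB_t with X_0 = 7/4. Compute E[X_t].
E[X_t] = 3/8 + 11*exp(-2*t/3)/8

Taking expectations and using E[dB_t] = 0, the mean m(t) = E[X_t] satisfies the ODE m'(t) = a m(t) + b with m(0) = x_0. With a = -2/3, b = 1/4, x_0 = 7/4, the solution is
  m(t) = x_0 * exp(a t) + (b/a) * (exp(a t) - 1)
       = (7/4) * exp((-2/3) t) + ((1/4)/(-2/3)) * (exp((-2/3) t) - 1)
       = 3/8 + 11*exp(-2*t/3)/8.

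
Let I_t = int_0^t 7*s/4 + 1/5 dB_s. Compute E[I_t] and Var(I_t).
E[I_t] = 0; Var(I_t) = t*(1225*t^2 + 420*t + 48)/1200

The Itô integral of a deterministic integrand f(s) has mean 0 because each increment f(s) * (B_{s+ds} - B_s) has mean 0. By the Itô isometry:
  Var( int_0^t f(s) dB_s ) = E[ (int_0^t f(s) dB_s)^2 ] = int_0^t f(s)^2 ds.
Here f(s) = 7*s/4 + 1/5, so f(s)^2 = (35*s + 4)^2/400. Integrate:
  int_0^t ((35*s + 4)^2/400) ds = t*(1225*t^2 + 420*t + 48)/1200.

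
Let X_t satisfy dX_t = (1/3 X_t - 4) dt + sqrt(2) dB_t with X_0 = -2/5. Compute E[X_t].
E[X_t] = 12 - 62*exp(t/3)/5

Taking expectations and using E[dB_t] = 0, the mean m(t) = E[X_t] satisfies the ODE m'(t) = a m(t) + b with m(0) = x_0. With a = 1/3, b = -4, x_0 = -2/5, the solution is
  m(t) = x_0 * exp(a t) + (b/a) * (exp(a t) - 1)
       = (-2/5) * exp((1/3) t) + ((-4)/(1/3)) * (exp((1/3) t) - 1)
       = 12 - 62*exp(t/3)/5.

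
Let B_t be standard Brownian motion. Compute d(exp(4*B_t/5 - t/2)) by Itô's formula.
d(exp(4*B_t/5 - t/2)) = (-9*exp(4*B_t/5 - t/2)/50) dt + (4*exp(4*B_t/5 - t/2)/5) dB_t

Itô's formula for f(t, x): d f(t, B_t) = (f_t + (1/2) f_xx) dt + f_x dB_t. Compute partials of f(t, x) = exp(-t/2 + 4*x/5):
  f_t(t,x)  = -exp(-t/2 + 4*x/5)/2
  f_x(t,x)  = 4*exp(-t/2 + 4*x/5)/5
  f_xx(t,x) = 16*exp(-t/2 + 4*x/5)/25
Assemble drift = f_t + (1/2) f_xx = -9*exp(-t/2 + 4*x/5)/50 and diffusion = f_x = 4*exp(-t/2 + 4*x/5)/5. Substituting x = B_t:
  d(exp(4*B_t/5 - t/2)) = (-9*exp(4*B_t/5 - t/2)/50) dt + (4*exp(4*B_t/5 - t/2)/5) dB_t.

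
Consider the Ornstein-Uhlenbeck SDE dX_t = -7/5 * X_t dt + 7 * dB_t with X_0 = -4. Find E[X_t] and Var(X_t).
E[X_t] = -4*exp(-7*t/5); Var(X_t) = 35/2 - 35*exp(-14*t/5)/2

The OU SDE dX = -theta X dt + sigma dB admits the integrating factor exp(theta t): d(exp(theta t) X_t) = sigma exp(theta t) dB_t. Integrating from 0 to t:
  X_t = x_0 * exp(-theta t) + sigma * int_0^t exp(-theta (t-s)) dB_s.
The Itô integral has mean 0 and (by the Itô isometry) variance sigma^2 * int_0^t exp(-2 theta (t - s)) ds = sigma^2 * (1 - exp(-2 theta t)) / (2 theta).
With theta = 7/5, sigma = 7, x_0 = -4:
  E[X_t] = -4 * exp(-7/5 t) = -4*exp(-7*t/5)
  Var(X_t) = (7)^2 * (1 - exp(-2*7/5 t)) / (2 * 7/5) = 35/2 - 35*exp(-14*t/5)/2.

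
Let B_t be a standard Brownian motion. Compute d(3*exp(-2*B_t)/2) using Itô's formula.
d(3*exp(-2*B_t)/2) = (3*exp(-2*B_t)) dt + (-3*exp(-2*B_t)) dB_t

Itô's formula for f(B_t) gives d f(B_t) = f'(B_t) dB_t + (1/2) f''(B_t) dt. Compute derivatives of f(x) = 3*exp(-2*x)/2:
  f'(x)  = -3*exp(-2*x)
  f''(x) = 6*exp(-2*x)
Substitute x = B_t and multiply the f'' term by 1/2:
  drift     = (1/2) * (6*exp(-2*x)) evaluated at B_t = 3*exp(-2*B_t)
  diffusion = (-3*exp(-2*x)) evaluated at B_t = -3*exp(-2*B_t)
Therefore d(3*exp(-2*B_t)/2) = (3*exp(-2*B_t)) dt + (-3*exp(-2*B_t)) dB_t.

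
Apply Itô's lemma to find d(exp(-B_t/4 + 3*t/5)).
d(exp(-B_t/4 + 3*t/5)) = (101*exp(-B_t/4 + 3*t/5)/160) dt + (-exp(-B_t/4 + 3*t/5)/4) dB_t

Itô's formula for f(t, x): d f(t, B_t) = (f_t + (1/2) f_xx) dt + f_x dB_t. Compute partials of f(t, x) = exp(3*t/5 - x/4):
  f_t(t,x)  = 3*exp(3*t/5 - x/4)/5
  f_x(t,x)  = -exp(3*t/5 - x/4)/4
  f_xx(t,x) = exp(3*t/5 - x/4)/16
Assemble drift = f_t + (1/2) f_xx = 101*exp(3*t/5 - x/4)/160 and diffusion = f_x = -exp(3*t/5 - x/4)/4. Substituting x = B_t:
  d(exp(-B_t/4 + 3*t/5)) = (101*exp(-B_t/4 + 3*t/5)/160) dt + (-exp(-B_t/4 + 3*t/5)/4) dB_t.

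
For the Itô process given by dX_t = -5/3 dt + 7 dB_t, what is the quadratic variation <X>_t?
<X>_t = 49*t

For an Itô process dX_t = a(t) dt + b(t) dB_t, the quadratic variation is <X>_t = int_0^t b(s)^2 ds (the drift term does not contribute). Here b(s) = 7, so
  b(s)^2 = 49.
Integrating from 0 to t:
  <X>_t = int_0^t (49) ds = 49*t.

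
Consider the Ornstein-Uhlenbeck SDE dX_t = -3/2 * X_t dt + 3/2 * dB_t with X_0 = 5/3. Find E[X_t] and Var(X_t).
E[X_t] = 5*exp(-3*t/2)/3; Var(X_t) = 3/4 - 3*exp(-3*t)/4

The OU SDE dX = -theta X dt + sigma dB admits the integrating factor exp(theta t): d(exp(theta t) X_t) = sigma exp(theta t) dB_t. Integrating from 0 to t:
  X_t = x_0 * exp(-theta t) + sigma * int_0^t exp(-theta (t-s)) dB_s.
The Itô integral has mean 0 and (by the Itô isometry) variance sigma^2 * int_0^t exp(-2 theta (t - s)) ds = sigma^2 * (1 - exp(-2 theta t)) / (2 theta).
With theta = 3/2, sigma = 3/2, x_0 = 5/3:
  E[X_t] = 5/3 * exp(-3/2 t) = 5*exp(-3*t/2)/3
  Var(X_t) = (3/2)^2 * (1 - exp(-2*3/2 t)) / (2 * 3/2) = 3/4 - 3*exp(-3*t)/4.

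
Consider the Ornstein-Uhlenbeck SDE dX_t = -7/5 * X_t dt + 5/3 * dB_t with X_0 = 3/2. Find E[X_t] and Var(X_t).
E[X_t] = 3*exp(-7*t/5)/2; Var(X_t) = 125/126 - 125*exp(-14*t/5)/126

The OU SDE dX = -theta X dt + sigma dB admits the integrating factor exp(theta t): d(exp(theta t) X_t) = sigma exp(theta t) dB_t. Integrating from 0 to t:
  X_t = x_0 * exp(-theta t) + sigma * int_0^t exp(-theta (t-s)) dB_s.
The Itô integral has mean 0 and (by the Itô isometry) variance sigma^2 * int_0^t exp(-2 theta (t - s)) ds = sigma^2 * (1 - exp(-2 theta t)) / (2 theta).
With theta = 7/5, sigma = 5/3, x_0 = 3/2:
  E[X_t] = 3/2 * exp(-7/5 t) = 3*exp(-7*t/5)/2
  Var(X_t) = (5/3)^2 * (1 - exp(-2*7/5 t)) / (2 * 7/5) = 125/126 - 125*exp(-14*t/5)/126.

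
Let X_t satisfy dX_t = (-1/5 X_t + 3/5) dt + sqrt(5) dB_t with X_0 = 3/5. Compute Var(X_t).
Var(X_t) = 25/2 - 25*exp(-2*t/5)/2

The variance V(t) = Var(X_t) satisfies V'(t) = 2 a V(t) + c^2 with V(0) = 0 (drift coefficient is linear in X, diffusion is constant). With a = -1/5, c = sqrt(5), the solution is
  V(t) = (c^2 / (2 a)) * (exp(2 a t) - 1)
       = (sqrt(5)^2 / (2*(-1/5))) * (exp((-2/5) t) - 1)
       = 25/2 - 25*exp(-2*t/5)/2.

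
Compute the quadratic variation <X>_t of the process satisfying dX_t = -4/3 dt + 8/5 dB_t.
<X>_t = 64*t/25

For an Itô process dX_t = a(t) dt + b(t) dB_t, the quadratic variation is <X>_t = int_0^t b(s)^2 ds (the drift term does not contribute). Here b(s) = 8/5, so
  b(s)^2 = 64/25.
Integrating from 0 to t:
  <X>_t = int_0^t (64/25) ds = 64*t/25.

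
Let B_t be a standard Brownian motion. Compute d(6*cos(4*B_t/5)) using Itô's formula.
d(6*cos(4*B_t/5)) = (-48*cos(4*B_t/5)/25) dt + (-24*sin(4*B_t/5)/5) dB_t

Itô's formula for f(B_t) gives d f(B_t) = f'(B_t) dB_t + (1/2) f''(B_t) dt. Compute derivatives of f(x) = 6*cos(4*x/5):
  f'(x)  = -24*sin(4*x/5)/5
  f''(x) = -96*cos(4*x/5)/25
Substitute x = B_t and multiply the f'' term by 1/2:
  drift     = (1/2) * (-96*cos(4*x/5)/25) evaluated at B_t = -48*cos(4*B_t/5)/25
  diffusion = (-24*sin(4*x/5)/5) evaluated at B_t = -24*sin(4*B_t/5)/5
Therefore d(6*cos(4*B_t/5)) = (-48*cos(4*B_t/5)/25) dt + (-24*sin(4*B_t/5)/5) dB_t.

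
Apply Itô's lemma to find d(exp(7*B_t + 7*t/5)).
d(exp(7*B_t + 7*t/5)) = (259*exp(7*B_t + 7*t/5)/10) dt + (7*exp(7*B_t + 7*t/5)) dB_t

Itô's formula for f(t, x): d f(t, B_t) = (f_t + (1/2) f_xx) dt + f_x dB_t. Compute partials of f(t, x) = exp(7*t/5 + 7*x):
  f_t(t,x)  = 7*exp(7*t/5 + 7*x)/5
  f_x(t,x)  = 7*exp(7*t/5 + 7*x)
  f_xx(t,x) = 49*exp(7*t/5 + 7*x)
Assemble drift = f_t + (1/2) f_xx = 259*exp(7*t/5 + 7*x)/10 and diffusion = f_x = 7*exp(7*t/5 + 7*x). Substituting x = B_t:
  d(exp(7*B_t + 7*t/5)) = (259*exp(7*B_t + 7*t/5)/10) dt + (7*exp(7*B_t + 7*t/5)) dB_t.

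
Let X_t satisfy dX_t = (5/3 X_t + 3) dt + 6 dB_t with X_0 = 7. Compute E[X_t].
E[X_t] = 44*exp(5*t/3)/5 - 9/5

Taking expectations and using E[dB_t] = 0, the mean m(t) = E[X_t] satisfies the ODE m'(t) = a m(t) + b with m(0) = x_0. With a = 5/3, b = 3, x_0 = 7, the solution is
  m(t) = x_0 * exp(a t) + (b/a) * (exp(a t) - 1)
       = 7 * exp((5/3) t) + (3/(5/3)) * (exp((5/3) t) - 1)
       = 44*exp(5*t/3)/5 - 9/5.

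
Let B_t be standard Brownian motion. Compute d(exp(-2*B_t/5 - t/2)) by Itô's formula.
d(exp(-2*B_t/5 - t/2)) = (-21*exp(-2*B_t/5 - t/2)/50) dt + (-2*exp(-2*B_t/5 - t/2)/5) dB_t

Itô's formula for f(t, x): d f(t, B_t) = (f_t + (1/2) f_xx) dt + f_x dB_t. Compute partials of f(t, x) = exp(-t/2 - 2*x/5):
  f_t(t,x)  = -exp(-t/2 - 2*x/5)/2
  f_x(t,x)  = -2*exp(-t/2 - 2*x/5)/5
  f_xx(t,x) = 4*exp(-t/2 - 2*x/5)/25
Assemble drift = f_t + (1/2) f_xx = -21*exp(-t/2 - 2*x/5)/50 and diffusion = f_x = -2*exp(-t/2 - 2*x/5)/5. Substituting x = B_t:
  d(exp(-2*B_t/5 - t/2)) = (-21*exp(-2*B_t/5 - t/2)/50) dt + (-2*exp(-2*B_t/5 - t/2)/5) dB_t.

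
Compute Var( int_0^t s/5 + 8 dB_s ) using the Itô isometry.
Var = t*(t^2 + 120*t + 4800)/75

The Itô integral of a deterministic integrand f(s) has mean 0 because each increment f(s) * (B_{s+ds} - B_s) has mean 0. By the Itô isometry:
  Var( int_0^t f(s) dB_s ) = E[ (int_0^t f(s) dB_s)^2 ] = int_0^t f(s)^2 ds.
Here f(s) = s/5 + 8, so f(s)^2 = (s + 40)^2/25. Integrate:
  int_0^t ((s + 40)^2/25) ds = t*(t^2 + 120*t + 4800)/75.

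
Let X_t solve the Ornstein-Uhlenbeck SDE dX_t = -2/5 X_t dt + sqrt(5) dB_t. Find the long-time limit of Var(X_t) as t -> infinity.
lim Var(X_t) = 25/4

The OU SDE dX = -theta X dt + sigma dB admits the integrating factor exp(theta t): d(exp(theta t) X_t) = sigma exp(theta t) dB_t. Integrating from 0 to t gives X_t = x_0 * exp(-theta t) + sigma * int_0^t exp(-theta (t-s)) dB_s for any initial x_0. The Itô integral has variance (by the Itô isometry) sigma^2 * int_0^t exp(-2 theta (t - s)) ds = sigma^2 * (1 - exp(-2 theta t)) / (2 theta), independent of x_0.
With theta = 2/5, sigma = sqrt(5):
  Var(X_t) = (sqrt(5))^2 * (1 - exp(-2*2/5 t)) / (2 * 2/5) = 25/4 - 25*exp(-4*t/5)/4.
As t -> infinity, exp(-2*2/5 t) -> 0, so the stationary variance is sigma^2 / (2 theta) = 25/4.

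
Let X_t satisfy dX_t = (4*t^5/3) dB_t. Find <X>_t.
<X>_t = 16*t^11/99

For an Itô process dX_t = a(t) dt + b(t) dB_t, the quadratic variation is <X>_t = int_0^t b(s)^2 ds (the drift term does not contribute). Here b(s) = 4*s^5/3, so
  b(s)^2 = 16*s^10/9.
Integrating from 0 to t:
  <X>_t = int_0^t (16*s^10/9) ds = 16*t^11/99.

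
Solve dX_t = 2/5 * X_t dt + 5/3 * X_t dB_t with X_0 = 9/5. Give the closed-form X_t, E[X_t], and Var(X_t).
X_t = 9/5 * exp((-89/90) t + (5/3) B_t); E[X_t] = 9*exp(2*t/5)/5; Var(X_t) = 81*(exp(25*t/9) - 1)*exp(4*t/5)/25

For GBM dX = mu X dt + sigma X dB with X_0 = x_0, apply Itô to Y = log X: dY = (mu - sigma^2/2) dt + sigma dB, so Y_t = log(x_0) + (mu - sigma^2/2) t + sigma B_t and hence X_t = x_0 * exp((mu - sigma^2/2) t + sigma B_t).
With mu = 2/5, sigma = 5/3, x_0 = 9/5, this gives:
  X_t = 9/5 * exp((-89/90) * t + (5/3) * B_t).
Since sigma*B_t ~ Normal(0, sigma^2 t), E[exp(sigma*B_t)] = exp(sigma^2 t / 2); so E[X_t] = x_0 * exp((mu - sigma^2/2) t) * exp(sigma^2 t / 2) = x_0 * exp(mu t) = 9*exp(2*t/5)/5.
Var(X_t) = E[X_t^2] - (E[X_t])^2 = x_0^2 * exp(2 mu t) * (exp(sigma^2 t) - 1) = 81*(exp(25*t/9) - 1)*exp(4*t/5)/25.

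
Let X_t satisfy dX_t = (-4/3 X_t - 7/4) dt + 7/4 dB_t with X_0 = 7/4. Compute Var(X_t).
Var(X_t) = 147/128 - 147*exp(-8*t/3)/128

The variance V(t) = Var(X_t) satisfies V'(t) = 2 a V(t) + c^2 with V(0) = 0 (drift coefficient is linear in X, diffusion is constant). With a = -4/3, c = 7/4, the solution is
  V(t) = (c^2 / (2 a)) * (exp(2 a t) - 1)
       = ((7/4)^2 / (2*(-4/3))) * (exp((-8/3) t) - 1)
       = 147/128 - 147*exp(-8*t/3)/128.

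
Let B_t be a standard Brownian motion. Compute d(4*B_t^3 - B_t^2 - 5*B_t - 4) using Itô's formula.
d(4*B_t^3 - B_t^2 - 5*B_t - 4) = (12*B_t - 1) dt + (12*B_t^2 - 2*B_t - 5) dB_t

Itô's formula for f(B_t) gives d f(B_t) = f'(B_t) dB_t + (1/2) f''(B_t) dt. Compute derivatives of f(x) = 4*x^3 - x^2 - 5*x - 4:
  f'(x)  = 12*x^2 - 2*x - 5
  f''(x) = 24*x - 2
Substitute x = B_t and multiply the f'' term by 1/2:
  drift     = (1/2) * (24*x - 2) evaluated at B_t = 12*B_t - 1
  diffusion = (12*x^2 - 2*x - 5) evaluated at B_t = 12*B_t^2 - 2*B_t - 5
Therefore d(4*B_t^3 - B_t^2 - 5*B_t - 4) = (12*B_t - 1) dt + (12*B_t^2 - 2*B_t - 5) dB_t.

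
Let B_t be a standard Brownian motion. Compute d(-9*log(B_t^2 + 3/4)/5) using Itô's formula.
d(-9*log(B_t^2 + 3/4)/5) = (36*(4*B_t^2 - 3)/(5*(4*B_t^2 + 3)^2)) dt + (-72*B_t/(20*B_t^2 + 15)) dB_t

Itô's formula for f(B_t) gives d f(B_t) = f'(B_t) dB_t + (1/2) f''(B_t) dt. Compute derivatives of f(x) = -9*log(x^2 + 3/4)/5:
  f'(x)  = -72*x/(20*x^2 + 15)
  f''(x) = 72*(4*x^2 - 3)/(5*(4*x^2 + 3)^2)
Substitute x = B_t and multiply the f'' term by 1/2:
  drift     = (1/2) * (72*(4*x^2 - 3)/(5*(4*x^2 + 3)^2)) evaluated at B_t = 36*(4*B_t^2 - 3)/(5*(4*B_t^2 + 3)^2)
  diffusion = (-72*x/(20*x^2 + 15)) evaluated at B_t = -72*B_t/(20*B_t^2 + 15)
Therefore d(-9*log(B_t^2 + 3/4)/5) = (36*(4*B_t^2 - 3)/(5*(4*B_t^2 + 3)^2)) dt + (-72*B_t/(20*B_t^2 + 15)) dB_t.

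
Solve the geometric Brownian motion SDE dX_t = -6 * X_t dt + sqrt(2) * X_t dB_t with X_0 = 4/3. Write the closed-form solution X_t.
X_t = 4/3 * exp((-7) * t + (sqrt(2)) * B_t)

For GBM dX = mu X dt + sigma X dB with X_0 = x_0, apply Itô to Y = log X: dY = (mu - sigma^2/2) dt + sigma dB, so Y_t = log(x_0) + (mu - sigma^2/2) t + sigma B_t and hence X_t = x_0 * exp((mu - sigma^2/2) t + sigma B_t).
With mu = -6, sigma = sqrt(2), x_0 = 4/3, this gives:
  X_t = 4/3 * exp((-7) * t + (sqrt(2)) * B_t).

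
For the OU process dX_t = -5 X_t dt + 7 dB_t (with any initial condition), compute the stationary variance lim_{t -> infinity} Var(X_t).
lim Var(X_t) = 49/10

The OU SDE dX = -theta X dt + sigma dB admits the integrating factor exp(theta t): d(exp(theta t) X_t) = sigma exp(theta t) dB_t. Integrating from 0 to t gives X_t = x_0 * exp(-theta t) + sigma * int_0^t exp(-theta (t-s)) dB_s for any initial x_0. The Itô integral has variance (by the Itô isometry) sigma^2 * int_0^t exp(-2 theta (t - s)) ds = sigma^2 * (1 - exp(-2 theta t)) / (2 theta), independent of x_0.
With theta = 5, sigma = 7:
  Var(X_t) = (7)^2 * (1 - exp(-2*5 t)) / (2 * 5) = 49/10 - 49*exp(-10*t)/10.
As t -> infinity, exp(-2*5 t) -> 0, so the stationary variance is sigma^2 / (2 theta) = 49/10.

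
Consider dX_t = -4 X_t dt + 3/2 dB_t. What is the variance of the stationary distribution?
lim Var(X_t) = 9/32

The OU SDE dX = -theta X dt + sigma dB admits the integrating factor exp(theta t): d(exp(theta t) X_t) = sigma exp(theta t) dB_t. Integrating from 0 to t gives X_t = x_0 * exp(-theta t) + sigma * int_0^t exp(-theta (t-s)) dB_s for any initial x_0. The Itô integral has variance (by the Itô isometry) sigma^2 * int_0^t exp(-2 theta (t - s)) ds = sigma^2 * (1 - exp(-2 theta t)) / (2 theta), independent of x_0.
With theta = 4, sigma = 3/2:
  Var(X_t) = (3/2)^2 * (1 - exp(-2*4 t)) / (2 * 4) = 9/32 - 9*exp(-8*t)/32.
As t -> infinity, exp(-2*4 t) -> 0, so the stationary variance is sigma^2 / (2 theta) = 9/32.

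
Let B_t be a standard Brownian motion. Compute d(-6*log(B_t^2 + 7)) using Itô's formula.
d(-6*log(B_t^2 + 7)) = (6*(B_t^2 - 7)/(B_t^2 + 7)^2) dt + (-12*B_t/(B_t^2 + 7)) dB_t

Itô's formula for f(B_t) gives d f(B_t) = f'(B_t) dB_t + (1/2) f''(B_t) dt. Compute derivatives of f(x) = -6*log(x^2 + 7):
  f'(x)  = -12*x/(x^2 + 7)
  f''(x) = 12*(x^2 - 7)/(x^2 + 7)^2
Substitute x = B_t and multiply the f'' term by 1/2:
  drift     = (1/2) * (12*(x^2 - 7)/(x^2 + 7)^2) evaluated at B_t = 6*(B_t^2 - 7)/(B_t^2 + 7)^2
  diffusion = (-12*x/(x^2 + 7)) evaluated at B_t = -12*B_t/(B_t^2 + 7)
Therefore d(-6*log(B_t^2 + 7)) = (6*(B_t^2 - 7)/(B_t^2 + 7)^2) dt + (-12*B_t/(B_t^2 + 7)) dB_t.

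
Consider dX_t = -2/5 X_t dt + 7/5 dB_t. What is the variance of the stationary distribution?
lim Var(X_t) = 49/20

The OU SDE dX = -theta X dt + sigma dB admits the integrating factor exp(theta t): d(exp(theta t) X_t) = sigma exp(theta t) dB_t. Integrating from 0 to t gives X_t = x_0 * exp(-theta t) + sigma * int_0^t exp(-theta (t-s)) dB_s for any initial x_0. The Itô integral has variance (by the Itô isometry) sigma^2 * int_0^t exp(-2 theta (t - s)) ds = sigma^2 * (1 - exp(-2 theta t)) / (2 theta), independent of x_0.
With theta = 2/5, sigma = 7/5:
  Var(X_t) = (7/5)^2 * (1 - exp(-2*2/5 t)) / (2 * 2/5) = 49/20 - 49*exp(-4*t/5)/20.
As t -> infinity, exp(-2*2/5 t) -> 0, so the stationary variance is sigma^2 / (2 theta) = 49/20.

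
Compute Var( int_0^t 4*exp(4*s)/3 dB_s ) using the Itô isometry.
Var = 2*exp(8*t)/9 - 2/9

The Itô integral of a deterministic integrand f(s) has mean 0 because each increment f(s) * (B_{s+ds} - B_s) has mean 0. By the Itô isometry:
  Var( int_0^t f(s) dB_s ) = E[ (int_0^t f(s) dB_s)^2 ] = int_0^t f(s)^2 ds.
Here f(s) = 4*exp(4*s)/3, so f(s)^2 = 16*exp(8*s)/9. Integrate:
  int_0^t (16*exp(8*s)/9) ds = 2*exp(8*t)/9 - 2/9.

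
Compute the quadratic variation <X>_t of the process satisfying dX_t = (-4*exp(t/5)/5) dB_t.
<X>_t = 8*exp(2*t/5)/5 - 8/5

For an Itô process dX_t = a(t) dt + b(t) dB_t, the quadratic variation is <X>_t = int_0^t b(s)^2 ds (the drift term does not contribute). Here b(s) = -4*exp(s/5)/5, so
  b(s)^2 = 16*exp(2*s/5)/25.
Integrating from 0 to t:
  <X>_t = int_0^t (16*exp(2*s/5)/25) ds = 8*exp(2*t/5)/5 - 8/5.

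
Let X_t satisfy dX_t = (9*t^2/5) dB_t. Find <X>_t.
<X>_t = 81*t^5/125

For an Itô process dX_t = a(t) dt + b(t) dB_t, the quadratic variation is <X>_t = int_0^t b(s)^2 ds (the drift term does not contribute). Here b(s) = 9*s^2/5, so
  b(s)^2 = 81*s^4/25.
Integrating from 0 to t:
  <X>_t = int_0^t (81*s^4/25) ds = 81*t^5/125.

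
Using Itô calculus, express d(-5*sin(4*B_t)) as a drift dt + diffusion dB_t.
d(-5*sin(4*B_t)) = (40*sin(4*B_t)) dt + (-20*cos(4*B_t)) dB_t

Itô's formula for f(B_t) gives d f(B_t) = f'(B_t) dB_t + (1/2) f''(B_t) dt. Compute derivatives of f(x) = -5*sin(4*x):
  f'(x)  = -20*cos(4*x)
  f''(x) = 80*sin(4*x)
Substitute x = B_t and multiply the f'' term by 1/2:
  drift     = (1/2) * (80*sin(4*x)) evaluated at B_t = 40*sin(4*B_t)
  diffusion = (-20*cos(4*x)) evaluated at B_t = -20*cos(4*B_t)
Therefore d(-5*sin(4*B_t)) = (40*sin(4*B_t)) dt + (-20*cos(4*B_t)) dB_t.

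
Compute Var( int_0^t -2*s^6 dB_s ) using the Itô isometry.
Var = 4*t^13/13

The Itô integral of a deterministic integrand f(s) has mean 0 because each increment f(s) * (B_{s+ds} - B_s) has mean 0. By the Itô isometry:
  Var( int_0^t f(s) dB_s ) = E[ (int_0^t f(s) dB_s)^2 ] = int_0^t f(s)^2 ds.
Here f(s) = -2*s^6, so f(s)^2 = 4*s^12. Integrate:
  int_0^t (4*s^12) ds = 4*t^13/13.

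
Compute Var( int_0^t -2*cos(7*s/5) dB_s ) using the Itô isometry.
Var = 2*t + 5*sin(14*t/5)/7

The Itô integral of a deterministic integrand f(s) has mean 0 because each increment f(s) * (B_{s+ds} - B_s) has mean 0. By the Itô isometry:
  Var( int_0^t f(s) dB_s ) = E[ (int_0^t f(s) dB_s)^2 ] = int_0^t f(s)^2 ds.
Here f(s) = -2*cos(7*s/5), so f(s)^2 = 4*cos(7*s/5)^2. Integrate:
  int_0^t (4*cos(7*s/5)^2) ds = 2*t + 5*sin(14*t/5)/7.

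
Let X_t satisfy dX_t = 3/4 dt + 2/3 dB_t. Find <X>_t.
<X>_t = 4*t/9

For an Itô process dX_t = a(t) dt + b(t) dB_t, the quadratic variation is <X>_t = int_0^t b(s)^2 ds (the drift term does not contribute). Here b(s) = 2/3, so
  b(s)^2 = 4/9.
Integrating from 0 to t:
  <X>_t = int_0^t (4/9) ds = 4*t/9.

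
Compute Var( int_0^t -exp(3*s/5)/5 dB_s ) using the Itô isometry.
Var = exp(6*t/5)/30 - 1/30

The Itô integral of a deterministic integrand f(s) has mean 0 because each increment f(s) * (B_{s+ds} - B_s) has mean 0. By the Itô isometry:
  Var( int_0^t f(s) dB_s ) = E[ (int_0^t f(s) dB_s)^2 ] = int_0^t f(s)^2 ds.
Here f(s) = -exp(3*s/5)/5, so f(s)^2 = exp(6*s/5)/25. Integrate:
  int_0^t (exp(6*s/5)/25) ds = exp(6*t/5)/30 - 1/30.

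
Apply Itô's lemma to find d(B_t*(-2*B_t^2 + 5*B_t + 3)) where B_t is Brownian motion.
d(B_t*(-2*B_t^2 + 5*B_t + 3)) = (5 - 6*B_t) dt + (-6*B_t^2 + 10*B_t + 3) dB_t

Itô's formula for f(B_t) gives d f(B_t) = f'(B_t) dB_t + (1/2) f''(B_t) dt. Compute derivatives of f(x) = x*(-2*x^2 + 5*x + 3):
  f'(x)  = -6*x^2 + 10*x + 3
  f''(x) = 10 - 12*x
Substitute x = B_t and multiply the f'' term by 1/2:
  drift     = (1/2) * (10 - 12*x) evaluated at B_t = 5 - 6*B_t
  diffusion = (-6*x^2 + 10*x + 3) evaluated at B_t = -6*B_t^2 + 10*B_t + 3
Therefore d(B_t*(-2*B_t^2 + 5*B_t + 3)) = (5 - 6*B_t) dt + (-6*B_t^2 + 10*B_t + 3) dB_t.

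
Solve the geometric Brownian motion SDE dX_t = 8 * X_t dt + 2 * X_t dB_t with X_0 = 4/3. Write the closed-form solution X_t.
X_t = 4/3 * exp((6) * t + (2) * B_t)

For GBM dX = mu X dt + sigma X dB with X_0 = x_0, apply Itô to Y = log X: dY = (mu - sigma^2/2) dt + sigma dB, so Y_t = log(x_0) + (mu - sigma^2/2) t + sigma B_t and hence X_t = x_0 * exp((mu - sigma^2/2) t + sigma B_t).
With mu = 8, sigma = 2, x_0 = 4/3, this gives:
  X_t = 4/3 * exp((6) * t + (2) * B_t).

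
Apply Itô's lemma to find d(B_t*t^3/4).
d(B_t*t^3/4) = (3*B_t*t^2/4) dt + (t^3/4) dB_t

Itô's formula for f(t, x): d f(t, B_t) = (f_t + (1/2) f_xx) dt + f_x dB_t. Compute partials of f(t, x) = t^3*x/4:
  f_t(t,x)  = 3*t^2*x/4
  f_x(t,x)  = t^3/4
  f_xx(t,x) = 0
Assemble drift = f_t + (1/2) f_xx = 3*t^2*x/4 and diffusion = f_x = t^3/4. Substituting x = B_t:
  d(B_t*t^3/4) = (3*B_t*t^2/4) dt + (t^3/4) dB_t.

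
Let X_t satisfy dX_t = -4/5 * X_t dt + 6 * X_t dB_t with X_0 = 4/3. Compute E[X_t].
E[X_t] = 4*exp(-4*t/5)/3

For GBM dX = mu X dt + sigma X dB with X_0 = x_0, apply Itô to Y = log X: dY = (mu - sigma^2/2) dt + sigma dB, so Y_t = log(x_0) + (mu - sigma^2/2) t + sigma B_t and hence X_t = x_0 * exp((mu - sigma^2/2) t + sigma B_t).
With mu = -4/5, sigma = 6, x_0 = 4/3, this gives:
  X_t = 4/3 * exp((-94/5) * t + (6) * B_t).
Since sigma*B_t ~ Normal(0, sigma^2 t), E[exp(sigma*B_t)] = exp(sigma^2 t / 2); so E[X_t] = x_0 * exp((mu - sigma^2/2) t) * exp(sigma^2 t / 2) = x_0 * exp(mu t) = 4*exp(-4*t/5)/3.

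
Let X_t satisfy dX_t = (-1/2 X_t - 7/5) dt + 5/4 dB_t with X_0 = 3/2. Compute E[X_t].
E[X_t] = -14/5 + 43*exp(-t/2)/10

Taking expectations and using E[dB_t] = 0, the mean m(t) = E[X_t] satisfies the ODE m'(t) = a m(t) + b with m(0) = x_0. With a = -1/2, b = -7/5, x_0 = 3/2, the solution is
  m(t) = x_0 * exp(a t) + (b/a) * (exp(a t) - 1)
       = (3/2) * exp((-1/2) t) + ((-7/5)/(-1/2)) * (exp((-1/2) t) - 1)
       = -14/5 + 43*exp(-t/2)/10.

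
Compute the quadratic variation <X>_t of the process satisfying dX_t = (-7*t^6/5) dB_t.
<X>_t = 49*t^13/325

For an Itô process dX_t = a(t) dt + b(t) dB_t, the quadratic variation is <X>_t = int_0^t b(s)^2 ds (the drift term does not contribute). Here b(s) = -7*s^6/5, so
  b(s)^2 = 49*s^12/25.
Integrating from 0 to t:
  <X>_t = int_0^t (49*s^12/25) ds = 49*t^13/325.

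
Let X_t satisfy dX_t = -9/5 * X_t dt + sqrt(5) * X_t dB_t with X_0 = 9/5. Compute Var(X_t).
Var(X_t) = (81*exp(5*t) - 81)*exp(-18*t/5)/25

For GBM dX = mu X dt + sigma X dB with X_0 = x_0, apply Itô to Y = log X: dY = (mu - sigma^2/2) dt + sigma dB, so Y_t = log(x_0) + (mu - sigma^2/2) t + sigma B_t and hence X_t = x_0 * exp((mu - sigma^2/2) t + sigma B_t).
With mu = -9/5, sigma = sqrt(5), x_0 = 9/5, this gives:
  X_t = 9/5 * exp((-43/10) * t + (sqrt(5)) * B_t).
Since sigma*B_t ~ Normal(0, sigma^2 t), E[exp(sigma*B_t)] = exp(sigma^2 t / 2); so E[X_t] = x_0 * exp((mu - sigma^2/2) t) * exp(sigma^2 t / 2) = x_0 * exp(mu t) = 9*exp(-9*t/5)/5.
Var(X_t) = E[X_t^2] - (E[X_t])^2 = x_0^2 * exp(2 mu t) * (exp(sigma^2 t) - 1) = (81*exp(5*t) - 81)*exp(-18*t/5)/25.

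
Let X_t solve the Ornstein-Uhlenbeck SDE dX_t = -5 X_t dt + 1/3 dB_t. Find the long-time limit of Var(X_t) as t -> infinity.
lim Var(X_t) = 1/90

The OU SDE dX = -theta X dt + sigma dB admits the integrating factor exp(theta t): d(exp(theta t) X_t) = sigma exp(theta t) dB_t. Integrating from 0 to t gives X_t = x_0 * exp(-theta t) + sigma * int_0^t exp(-theta (t-s)) dB_s for any initial x_0. The Itô integral has variance (by the Itô isometry) sigma^2 * int_0^t exp(-2 theta (t - s)) ds = sigma^2 * (1 - exp(-2 theta t)) / (2 theta), independent of x_0.
With theta = 5, sigma = 1/3:
  Var(X_t) = (1/3)^2 * (1 - exp(-2*5 t)) / (2 * 5) = 1/90 - exp(-10*t)/90.
As t -> infinity, exp(-2*5 t) -> 0, so the stationary variance is sigma^2 / (2 theta) = 1/90.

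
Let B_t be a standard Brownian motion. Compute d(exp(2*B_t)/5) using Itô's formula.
d(exp(2*B_t)/5) = (2*exp(2*B_t)/5) dt + (2*exp(2*B_t)/5) dB_t

Itô's formula for f(B_t) gives d f(B_t) = f'(B_t) dB_t + (1/2) f''(B_t) dt. Compute derivatives of f(x) = exp(2*x)/5:
  f'(x)  = 2*exp(2*x)/5
  f''(x) = 4*exp(2*x)/5
Substitute x = B_t and multiply the f'' term by 1/2:
  drift     = (1/2) * (4*exp(2*x)/5) evaluated at B_t = 2*exp(2*B_t)/5
  diffusion = (2*exp(2*x)/5) evaluated at B_t = 2*exp(2*B_t)/5
Therefore d(exp(2*B_t)/5) = (2*exp(2*B_t)/5) dt + (2*exp(2*B_t)/5) dB_t.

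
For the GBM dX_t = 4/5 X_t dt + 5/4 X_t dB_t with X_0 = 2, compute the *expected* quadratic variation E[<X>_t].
E[<X>_t] = 500*exp(253*t/80)/253 - 500/253

<X>_t = int_0^t ((5/4) * X_s)^2 ds. Taking expectation inside the integral: E[<X>_t] = (5/4)^2 * int_0^t E[X_s^2] ds. For GBM, E[X_s^2] = x_0^2 * exp((2 mu + sigma^2) s). Integrating:
  E[<X>_t] = (5/4)^2 * 2^2 * (exp((2*(4/5) + (5/4)^2) t) - 1) / (2*(4/5) + (5/4)^2)
           = (5/4)^2 * 2^2 * (exp((253/80) t) - 1) / (253/80) = 500*exp(253*t/80)/253 - 500/253.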